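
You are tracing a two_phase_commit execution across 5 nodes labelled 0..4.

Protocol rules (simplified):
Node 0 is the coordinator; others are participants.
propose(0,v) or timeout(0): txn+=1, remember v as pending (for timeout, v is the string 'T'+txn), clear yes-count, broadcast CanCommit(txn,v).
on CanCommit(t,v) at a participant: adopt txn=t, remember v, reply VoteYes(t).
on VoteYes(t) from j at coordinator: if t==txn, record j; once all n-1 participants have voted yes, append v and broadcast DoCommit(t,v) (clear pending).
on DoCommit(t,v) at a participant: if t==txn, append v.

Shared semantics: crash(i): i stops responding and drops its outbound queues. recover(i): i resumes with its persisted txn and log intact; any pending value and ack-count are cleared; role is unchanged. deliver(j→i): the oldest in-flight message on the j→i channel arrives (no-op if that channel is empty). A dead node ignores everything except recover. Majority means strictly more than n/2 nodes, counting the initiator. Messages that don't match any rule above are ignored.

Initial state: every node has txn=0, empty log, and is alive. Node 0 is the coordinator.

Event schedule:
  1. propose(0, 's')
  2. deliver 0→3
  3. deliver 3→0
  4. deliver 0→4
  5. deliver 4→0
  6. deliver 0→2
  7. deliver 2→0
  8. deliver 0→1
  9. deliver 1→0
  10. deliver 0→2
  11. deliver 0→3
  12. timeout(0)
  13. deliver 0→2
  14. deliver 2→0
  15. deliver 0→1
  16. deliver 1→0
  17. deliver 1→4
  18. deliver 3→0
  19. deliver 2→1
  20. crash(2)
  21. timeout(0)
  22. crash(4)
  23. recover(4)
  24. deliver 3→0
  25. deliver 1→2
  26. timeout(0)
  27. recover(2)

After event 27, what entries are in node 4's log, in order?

after 1 — propose(0,'s'): n0:coor/t1/[-]
after 2 — deliver 0→3: n3:part/t1/[-]
after 3 — deliver 3→0: ·
after 4 — deliver 0→4: n4:part/t1/[-]
after 5 — deliver 4→0: ·
after 6 — deliver 0→2: n2:part/t1/[-]
after 7 — deliver 2→0: ·
after 8 — deliver 0→1: n1:part/t1/[-]
after 9 — deliver 1→0: n0:coor/t1/[s]
after 10 — deliver 0→2: n2:part/t1/[s]
after 11 — deliver 0→3: n3:part/t1/[s]
after 12 — timeout(0): n0:coor/t2/[s]
after 13 — deliver 0→2: n2:part/t2/[s]
after 14 — deliver 2→0: ·
after 15 — deliver 0→1: n1:part/t1/[s]
after 16 — deliver 1→0: ·
after 17 — deliver 1→4: ·
after 18 — deliver 3→0: ·
after 19 — deliver 2→1: ·
after 20 — crash(2): n2:✗part/t2/[s]
after 21 — timeout(0): n0:coor/t3/[s]
after 22 — crash(4): n4:✗part/t1/[-]
after 23 — recover(4): n4:part/t1/[-]
after 24 — deliver 3→0: ·
after 25 — deliver 1→2: ·
after 26 — timeout(0): n0:coor/t4/[s]
after 27 — recover(2): n2:part/t2/[s]

empty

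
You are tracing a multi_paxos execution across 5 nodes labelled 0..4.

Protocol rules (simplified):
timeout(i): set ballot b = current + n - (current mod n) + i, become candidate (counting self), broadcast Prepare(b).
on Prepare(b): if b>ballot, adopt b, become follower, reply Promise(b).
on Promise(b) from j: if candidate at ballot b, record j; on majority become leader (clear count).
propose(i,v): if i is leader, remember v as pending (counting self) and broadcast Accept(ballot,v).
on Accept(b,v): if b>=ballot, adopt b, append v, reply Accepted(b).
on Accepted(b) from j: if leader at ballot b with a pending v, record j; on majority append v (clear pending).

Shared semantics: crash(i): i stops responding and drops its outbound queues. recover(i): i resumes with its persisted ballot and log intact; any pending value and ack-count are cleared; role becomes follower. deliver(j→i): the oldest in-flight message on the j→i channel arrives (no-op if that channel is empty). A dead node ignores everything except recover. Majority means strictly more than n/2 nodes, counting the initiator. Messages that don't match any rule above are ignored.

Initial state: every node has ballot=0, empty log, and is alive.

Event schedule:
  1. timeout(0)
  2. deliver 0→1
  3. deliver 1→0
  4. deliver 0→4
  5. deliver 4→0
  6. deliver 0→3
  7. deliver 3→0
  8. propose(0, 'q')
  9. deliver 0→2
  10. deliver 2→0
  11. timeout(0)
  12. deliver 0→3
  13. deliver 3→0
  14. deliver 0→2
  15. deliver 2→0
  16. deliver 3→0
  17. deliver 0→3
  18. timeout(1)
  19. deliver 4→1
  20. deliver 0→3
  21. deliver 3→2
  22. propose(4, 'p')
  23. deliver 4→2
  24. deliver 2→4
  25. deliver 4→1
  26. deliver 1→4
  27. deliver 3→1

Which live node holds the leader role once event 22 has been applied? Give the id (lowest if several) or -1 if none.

1. timeout(0):  <0:cand b5 ->
2. deliver 0→1:  <1:foll b5 ->
3. deliver 1→0:  nop
4. deliver 0→4:  <4:foll b5 ->
5. deliver 4→0:  <0:lead b5 ->
6. deliver 0→3:  <3:foll b5 ->
7. deliver 3→0:  nop
8. propose(0,'q'):  nop
9. deliver 0→2:  <2:foll b5 ->
10. deliver 2→0:  nop
11. timeout(0):  <0:cand b10 ->
12. deliver 0→3:  <3:foll b5 q>
13. deliver 3→0:  nop
14. deliver 0→2:  <2:foll b5 q>
15. deliver 2→0:  nop
16. deliver 3→0:  nop
17. deliver 0→3:  <3:foll b10 q>
18. timeout(1):  <1:cand b11 ->
19. deliver 4→1:  nop
20. deliver 0→3:  nop
21. deliver 3→2:  nop
22. propose(4,'p'):  nop

-1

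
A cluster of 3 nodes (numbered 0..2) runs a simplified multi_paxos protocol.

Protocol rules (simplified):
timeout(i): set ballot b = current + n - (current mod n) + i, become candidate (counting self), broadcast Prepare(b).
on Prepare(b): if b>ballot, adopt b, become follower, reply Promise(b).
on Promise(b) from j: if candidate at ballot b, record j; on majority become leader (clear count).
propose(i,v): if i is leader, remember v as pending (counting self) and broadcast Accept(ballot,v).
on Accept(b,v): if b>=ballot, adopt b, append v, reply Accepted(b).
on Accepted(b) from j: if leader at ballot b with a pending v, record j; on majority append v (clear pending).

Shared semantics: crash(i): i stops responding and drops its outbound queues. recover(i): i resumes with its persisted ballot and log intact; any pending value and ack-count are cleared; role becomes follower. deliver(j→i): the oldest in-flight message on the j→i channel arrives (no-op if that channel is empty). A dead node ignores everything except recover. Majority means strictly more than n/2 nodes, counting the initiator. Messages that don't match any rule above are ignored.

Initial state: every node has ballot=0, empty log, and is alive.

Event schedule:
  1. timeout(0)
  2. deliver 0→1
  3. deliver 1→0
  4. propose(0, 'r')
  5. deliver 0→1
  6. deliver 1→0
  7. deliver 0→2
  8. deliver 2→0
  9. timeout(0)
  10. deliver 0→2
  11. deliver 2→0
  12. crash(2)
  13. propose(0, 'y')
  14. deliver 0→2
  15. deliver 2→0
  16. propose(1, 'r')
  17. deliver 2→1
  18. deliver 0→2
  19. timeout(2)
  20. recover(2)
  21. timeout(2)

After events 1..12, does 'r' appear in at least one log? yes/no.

yes

[1] timeout(0) → N0(cand b3 [-])
[2] deliver 0→1 → N1(foll b3 [-])
[3] deliver 1→0 → N0(lead b3 [-])
[4] propose(0,'r') → ∅
[5] deliver 0→1 → N1(foll b3 [r])
[6] deliver 1→0 → N0(lead b3 [r])
[7] deliver 0→2 → N2(foll b3 [-])
[8] deliver 2→0 → ∅
[9] timeout(0) → N0(cand b6 [r])
[10] deliver 0→2 → N2(foll b3 [r])
[11] deliver 2→0 → ∅
[12] crash(2) → N2(✗foll b3 [r])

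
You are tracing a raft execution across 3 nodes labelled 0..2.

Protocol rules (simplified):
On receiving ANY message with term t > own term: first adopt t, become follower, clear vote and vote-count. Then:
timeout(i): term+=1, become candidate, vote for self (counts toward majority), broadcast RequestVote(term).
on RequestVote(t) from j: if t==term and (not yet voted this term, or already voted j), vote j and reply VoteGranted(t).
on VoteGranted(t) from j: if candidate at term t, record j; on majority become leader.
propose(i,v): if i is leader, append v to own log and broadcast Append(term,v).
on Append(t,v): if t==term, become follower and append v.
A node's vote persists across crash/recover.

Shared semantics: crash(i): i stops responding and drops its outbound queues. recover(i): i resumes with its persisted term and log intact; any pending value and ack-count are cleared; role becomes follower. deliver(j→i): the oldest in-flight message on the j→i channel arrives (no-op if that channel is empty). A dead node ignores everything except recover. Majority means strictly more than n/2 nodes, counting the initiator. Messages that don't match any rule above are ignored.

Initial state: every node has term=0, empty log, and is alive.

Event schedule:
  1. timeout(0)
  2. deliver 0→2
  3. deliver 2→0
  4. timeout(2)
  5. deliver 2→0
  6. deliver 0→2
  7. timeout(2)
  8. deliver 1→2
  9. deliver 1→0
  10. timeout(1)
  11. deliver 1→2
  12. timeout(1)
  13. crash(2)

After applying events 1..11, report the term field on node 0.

2

step 1 timeout(0): 0={cand,t=1,log=-}
step 2 deliver 0→2: 2={foll,t=1,log=-}
step 3 deliver 2→0: 0={lead,t=1,log=-}
step 4 timeout(2): 2={cand,t=2,log=-}
step 5 deliver 2→0: 0={foll,t=2,log=-}
step 6 deliver 0→2: 2={lead,t=2,log=-}
step 7 timeout(2): 2={cand,t=3,log=-}
step 8 deliver 1→2: —
step 9 deliver 1→0: —
step 10 timeout(1): 1={cand,t=1,log=-}
step 11 deliver 1→2: —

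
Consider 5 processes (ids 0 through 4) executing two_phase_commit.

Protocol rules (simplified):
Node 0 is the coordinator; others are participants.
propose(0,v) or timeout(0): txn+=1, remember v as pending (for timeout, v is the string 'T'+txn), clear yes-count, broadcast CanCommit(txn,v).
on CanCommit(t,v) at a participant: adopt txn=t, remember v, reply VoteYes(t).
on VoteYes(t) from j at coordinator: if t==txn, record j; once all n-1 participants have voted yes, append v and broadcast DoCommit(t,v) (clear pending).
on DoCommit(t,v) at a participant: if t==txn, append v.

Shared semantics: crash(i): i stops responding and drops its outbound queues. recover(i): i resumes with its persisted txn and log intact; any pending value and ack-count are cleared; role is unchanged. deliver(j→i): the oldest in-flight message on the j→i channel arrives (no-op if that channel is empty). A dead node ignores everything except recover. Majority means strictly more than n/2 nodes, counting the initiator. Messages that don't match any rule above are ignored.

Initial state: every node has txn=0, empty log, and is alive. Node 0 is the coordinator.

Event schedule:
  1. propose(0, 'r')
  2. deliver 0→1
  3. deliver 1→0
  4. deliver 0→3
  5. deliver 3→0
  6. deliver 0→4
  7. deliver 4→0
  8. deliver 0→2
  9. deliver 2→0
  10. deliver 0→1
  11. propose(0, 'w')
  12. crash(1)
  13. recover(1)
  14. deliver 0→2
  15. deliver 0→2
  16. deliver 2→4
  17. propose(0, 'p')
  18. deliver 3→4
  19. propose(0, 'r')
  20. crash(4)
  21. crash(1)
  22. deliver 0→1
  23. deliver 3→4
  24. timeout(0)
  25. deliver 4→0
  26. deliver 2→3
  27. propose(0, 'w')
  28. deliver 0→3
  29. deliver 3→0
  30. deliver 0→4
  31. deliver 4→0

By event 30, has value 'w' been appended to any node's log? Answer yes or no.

1. propose(0,'r'):  <0:coor t1 ->
2. deliver 0→1:  <1:part t1 ->
3. deliver 1→0:  nop
4. deliver 0→3:  <3:part t1 ->
5. deliver 3→0:  nop
6. deliver 0→4:  <4:part t1 ->
7. deliver 4→0:  nop
8. deliver 0→2:  <2:part t1 ->
9. deliver 2→0:  <0:coor t1 r>
10. deliver 0→1:  <1:part t1 r>
11. propose(0,'w'):  <0:coor t2 r>
12. crash(1):  <1:✗part t1 r>
13. recover(1):  <1:part t1 r>
14. deliver 0→2:  <2:part t1 r>
15. deliver 0→2:  <2:part t2 r>
16. deliver 2→4:  nop
17. propose(0,'p'):  <0:coor t3 r>
18. deliver 3→4:  nop
19. propose(0,'r'):  <0:coor t4 r>
20. crash(4):  <4:✗part t1 ->
21. crash(1):  <1:✗part t1 r>
22. deliver 0→1:  nop
23. deliver 3→4:  nop
24. timeout(0):  <0:coor t5 r>
25. deliver 4→0:  nop
26. deliver 2→3:  nop
27. propose(0,'w'):  <0:coor t6 r>
28. deliver 0→3:  <3:part t1 r>
29. deliver 3→0:  nop
30. deliver 0→4:  nop

no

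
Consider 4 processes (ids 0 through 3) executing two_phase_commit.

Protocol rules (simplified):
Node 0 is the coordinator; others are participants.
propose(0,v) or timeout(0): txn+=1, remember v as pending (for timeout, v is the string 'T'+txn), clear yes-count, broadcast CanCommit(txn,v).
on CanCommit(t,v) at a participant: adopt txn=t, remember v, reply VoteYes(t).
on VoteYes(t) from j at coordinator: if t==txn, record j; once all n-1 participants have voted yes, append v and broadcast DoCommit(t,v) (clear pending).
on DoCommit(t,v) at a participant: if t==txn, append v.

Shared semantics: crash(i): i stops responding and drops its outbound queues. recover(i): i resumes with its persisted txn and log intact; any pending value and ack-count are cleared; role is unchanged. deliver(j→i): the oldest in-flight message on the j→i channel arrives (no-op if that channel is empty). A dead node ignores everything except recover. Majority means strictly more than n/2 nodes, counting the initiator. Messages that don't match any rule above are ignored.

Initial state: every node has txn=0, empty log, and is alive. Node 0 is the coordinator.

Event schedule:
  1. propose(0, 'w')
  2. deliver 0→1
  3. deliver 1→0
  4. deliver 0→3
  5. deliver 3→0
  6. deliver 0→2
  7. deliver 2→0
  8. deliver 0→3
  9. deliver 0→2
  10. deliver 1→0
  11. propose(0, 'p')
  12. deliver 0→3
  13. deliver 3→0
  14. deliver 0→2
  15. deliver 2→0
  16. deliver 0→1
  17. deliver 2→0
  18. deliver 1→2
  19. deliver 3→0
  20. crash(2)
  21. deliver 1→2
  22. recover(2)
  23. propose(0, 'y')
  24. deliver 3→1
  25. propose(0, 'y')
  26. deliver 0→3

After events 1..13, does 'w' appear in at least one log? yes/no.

[1] propose(0,'w') → N0(coor t1 [-])
[2] deliver 0→1 → N1(part t1 [-])
[3] deliver 1→0 → ∅
[4] deliver 0→3 → N3(part t1 [-])
[5] deliver 3→0 → ∅
[6] deliver 0→2 → N2(part t1 [-])
[7] deliver 2→0 → N0(coor t1 [w])
[8] deliver 0→3 → N3(part t1 [w])
[9] deliver 0→2 → N2(part t1 [w])
[10] deliver 1→0 → ∅
[11] propose(0,'p') → N0(coor t2 [w])
[12] deliver 0→3 → N3(part t2 [w])
[13] deliver 3→0 → ∅

yes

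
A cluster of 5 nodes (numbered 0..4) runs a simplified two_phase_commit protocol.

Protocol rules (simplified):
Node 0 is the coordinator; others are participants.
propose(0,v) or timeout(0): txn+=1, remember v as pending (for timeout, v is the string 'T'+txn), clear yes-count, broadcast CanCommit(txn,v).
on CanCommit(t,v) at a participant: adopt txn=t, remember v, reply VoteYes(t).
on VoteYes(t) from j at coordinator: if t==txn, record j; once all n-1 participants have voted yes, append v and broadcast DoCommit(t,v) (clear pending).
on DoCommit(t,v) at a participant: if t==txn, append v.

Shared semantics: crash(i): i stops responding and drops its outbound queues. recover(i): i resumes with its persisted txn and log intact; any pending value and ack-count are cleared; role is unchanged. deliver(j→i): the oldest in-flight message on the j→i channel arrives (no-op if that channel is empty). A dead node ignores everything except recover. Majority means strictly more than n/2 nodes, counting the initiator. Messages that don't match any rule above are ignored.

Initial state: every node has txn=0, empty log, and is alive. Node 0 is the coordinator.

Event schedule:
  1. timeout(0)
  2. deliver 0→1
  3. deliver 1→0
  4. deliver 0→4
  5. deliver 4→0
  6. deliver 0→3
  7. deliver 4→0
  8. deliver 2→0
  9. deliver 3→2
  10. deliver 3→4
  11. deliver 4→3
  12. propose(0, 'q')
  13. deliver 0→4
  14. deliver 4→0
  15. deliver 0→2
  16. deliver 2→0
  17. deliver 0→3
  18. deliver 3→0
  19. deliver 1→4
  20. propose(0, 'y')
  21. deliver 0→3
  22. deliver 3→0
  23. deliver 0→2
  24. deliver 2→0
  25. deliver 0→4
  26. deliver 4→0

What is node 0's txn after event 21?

3

1. timeout(0):  <0:coor t1 ->
2. deliver 0→1:  <1:part t1 ->
3. deliver 1→0:  nop
4. deliver 0→4:  <4:part t1 ->
5. deliver 4→0:  nop
6. deliver 0→3:  <3:part t1 ->
7. deliver 4→0:  nop
8. deliver 2→0:  nop
9. deliver 3→2:  nop
10. deliver 3→4:  nop
11. deliver 4→3:  nop
12. propose(0,'q'):  <0:coor t2 ->
13. deliver 0→4:  <4:part t2 ->
14. deliver 4→0:  nop
15. deliver 0→2:  <2:part t1 ->
16. deliver 2→0:  nop
17. deliver 0→3:  <3:part t2 ->
18. deliver 3→0:  nop
19. deliver 1→4:  nop
20. propose(0,'y'):  <0:coor t3 ->
21. deliver 0→3:  <3:part t3 ->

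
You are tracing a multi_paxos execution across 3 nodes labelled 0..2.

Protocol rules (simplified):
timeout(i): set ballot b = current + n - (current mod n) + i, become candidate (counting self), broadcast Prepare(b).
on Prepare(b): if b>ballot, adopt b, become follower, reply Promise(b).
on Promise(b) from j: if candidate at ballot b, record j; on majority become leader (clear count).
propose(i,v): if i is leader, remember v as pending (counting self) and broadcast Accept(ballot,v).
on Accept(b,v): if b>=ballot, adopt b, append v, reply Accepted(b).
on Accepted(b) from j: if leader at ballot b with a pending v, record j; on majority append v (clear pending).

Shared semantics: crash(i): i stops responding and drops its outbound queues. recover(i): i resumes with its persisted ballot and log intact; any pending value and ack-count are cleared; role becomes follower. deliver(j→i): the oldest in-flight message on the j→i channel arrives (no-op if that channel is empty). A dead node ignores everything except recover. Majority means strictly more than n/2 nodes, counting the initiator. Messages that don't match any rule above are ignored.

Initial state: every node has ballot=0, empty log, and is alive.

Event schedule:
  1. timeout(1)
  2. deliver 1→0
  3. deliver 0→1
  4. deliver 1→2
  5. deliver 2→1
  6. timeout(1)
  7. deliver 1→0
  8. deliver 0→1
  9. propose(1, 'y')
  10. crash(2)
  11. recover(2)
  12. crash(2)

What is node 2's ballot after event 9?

e1 timeout(1): 1[cand,b=4,-]
e2 deliver 1→0: 0[foll,b=4,-]
e3 deliver 0→1: 1[lead,b=4,-]
e4 deliver 1→2: 2[foll,b=4,-]
e5 deliver 2→1: ·
e6 timeout(1): 1[cand,b=7,-]
e7 deliver 1→0: 0[foll,b=7,-]
e8 deliver 0→1: 1[lead,b=7,-]
e9 propose(1,'y'): ·

4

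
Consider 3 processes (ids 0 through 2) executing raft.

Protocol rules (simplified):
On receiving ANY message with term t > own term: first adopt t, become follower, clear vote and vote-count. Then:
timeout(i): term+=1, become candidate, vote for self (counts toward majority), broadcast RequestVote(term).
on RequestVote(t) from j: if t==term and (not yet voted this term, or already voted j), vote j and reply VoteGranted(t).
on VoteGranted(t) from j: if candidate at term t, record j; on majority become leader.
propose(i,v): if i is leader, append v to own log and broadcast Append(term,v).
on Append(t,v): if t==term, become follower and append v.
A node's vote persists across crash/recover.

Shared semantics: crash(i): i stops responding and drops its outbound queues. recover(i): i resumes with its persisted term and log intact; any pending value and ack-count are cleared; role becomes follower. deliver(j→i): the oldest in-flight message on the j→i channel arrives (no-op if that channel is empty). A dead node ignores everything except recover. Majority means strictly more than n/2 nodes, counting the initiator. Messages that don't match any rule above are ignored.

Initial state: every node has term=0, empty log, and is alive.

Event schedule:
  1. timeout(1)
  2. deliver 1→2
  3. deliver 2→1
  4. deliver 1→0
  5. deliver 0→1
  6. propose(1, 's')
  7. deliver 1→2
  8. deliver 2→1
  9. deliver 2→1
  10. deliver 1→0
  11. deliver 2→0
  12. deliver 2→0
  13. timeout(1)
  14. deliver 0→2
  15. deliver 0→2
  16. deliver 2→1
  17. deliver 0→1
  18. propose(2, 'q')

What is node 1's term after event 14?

2

e1 timeout(1): 1[cand,t=1,-]
e2 deliver 1→2: 2[foll,t=1,-]
e3 deliver 2→1: 1[lead,t=1,-]
e4 deliver 1→0: 0[foll,t=1,-]
e5 deliver 0→1: ·
e6 propose(1,'s'): 1[lead,t=1,s]
e7 deliver 1→2: 2[foll,t=1,s]
e8 deliver 2→1: ·
e9 deliver 2→1: ·
e10 deliver 1→0: 0[foll,t=1,s]
e11 deliver 2→0: ·
e12 deliver 2→0: ·
e13 timeout(1): 1[cand,t=2,s]
e14 deliver 0→2: ·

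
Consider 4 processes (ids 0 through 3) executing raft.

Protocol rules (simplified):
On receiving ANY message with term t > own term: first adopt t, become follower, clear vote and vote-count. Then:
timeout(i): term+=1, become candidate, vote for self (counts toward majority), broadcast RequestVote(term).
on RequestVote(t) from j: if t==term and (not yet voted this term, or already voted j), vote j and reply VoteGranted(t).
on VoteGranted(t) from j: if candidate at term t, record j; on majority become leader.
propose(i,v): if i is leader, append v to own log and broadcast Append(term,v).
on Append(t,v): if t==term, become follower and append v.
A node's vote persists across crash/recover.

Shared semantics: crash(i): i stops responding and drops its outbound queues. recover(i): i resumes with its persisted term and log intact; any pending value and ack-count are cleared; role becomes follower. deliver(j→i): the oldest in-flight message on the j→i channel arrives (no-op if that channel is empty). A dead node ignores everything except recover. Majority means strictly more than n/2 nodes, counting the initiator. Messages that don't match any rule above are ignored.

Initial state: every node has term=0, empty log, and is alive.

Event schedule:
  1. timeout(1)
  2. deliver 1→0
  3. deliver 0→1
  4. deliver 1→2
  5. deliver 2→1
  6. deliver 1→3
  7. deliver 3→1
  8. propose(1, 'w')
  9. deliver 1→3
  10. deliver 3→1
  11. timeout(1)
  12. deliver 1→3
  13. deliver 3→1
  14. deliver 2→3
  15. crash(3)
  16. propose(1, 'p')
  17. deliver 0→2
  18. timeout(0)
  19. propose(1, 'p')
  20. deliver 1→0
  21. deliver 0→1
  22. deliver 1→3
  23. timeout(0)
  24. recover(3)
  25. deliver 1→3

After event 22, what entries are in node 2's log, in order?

step 1 timeout(1): 1={cand,t=1,log=-}
step 2 deliver 1→0: 0={foll,t=1,log=-}
step 3 deliver 0→1: —
step 4 deliver 1→2: 2={foll,t=1,log=-}
step 5 deliver 2→1: 1={lead,t=1,log=-}
step 6 deliver 1→3: 3={foll,t=1,log=-}
step 7 deliver 3→1: —
step 8 propose(1,'w'): 1={lead,t=1,log=w}
step 9 deliver 1→3: 3={foll,t=1,log=w}
step 10 deliver 3→1: —
step 11 timeout(1): 1={cand,t=2,log=w}
step 12 deliver 1→3: 3={foll,t=2,log=w}
step 13 deliver 3→1: —
step 14 deliver 2→3: —
step 15 crash(3): 3={✗foll,t=2,log=w}
step 16 propose(1,'p'): —
step 17 deliver 0→2: —
step 18 timeout(0): 0={cand,t=2,log=-}
step 19 propose(1,'p'): —
step 20 deliver 1→0: —
step 21 deliver 0→1: —
step 22 deliver 1→3: —

empty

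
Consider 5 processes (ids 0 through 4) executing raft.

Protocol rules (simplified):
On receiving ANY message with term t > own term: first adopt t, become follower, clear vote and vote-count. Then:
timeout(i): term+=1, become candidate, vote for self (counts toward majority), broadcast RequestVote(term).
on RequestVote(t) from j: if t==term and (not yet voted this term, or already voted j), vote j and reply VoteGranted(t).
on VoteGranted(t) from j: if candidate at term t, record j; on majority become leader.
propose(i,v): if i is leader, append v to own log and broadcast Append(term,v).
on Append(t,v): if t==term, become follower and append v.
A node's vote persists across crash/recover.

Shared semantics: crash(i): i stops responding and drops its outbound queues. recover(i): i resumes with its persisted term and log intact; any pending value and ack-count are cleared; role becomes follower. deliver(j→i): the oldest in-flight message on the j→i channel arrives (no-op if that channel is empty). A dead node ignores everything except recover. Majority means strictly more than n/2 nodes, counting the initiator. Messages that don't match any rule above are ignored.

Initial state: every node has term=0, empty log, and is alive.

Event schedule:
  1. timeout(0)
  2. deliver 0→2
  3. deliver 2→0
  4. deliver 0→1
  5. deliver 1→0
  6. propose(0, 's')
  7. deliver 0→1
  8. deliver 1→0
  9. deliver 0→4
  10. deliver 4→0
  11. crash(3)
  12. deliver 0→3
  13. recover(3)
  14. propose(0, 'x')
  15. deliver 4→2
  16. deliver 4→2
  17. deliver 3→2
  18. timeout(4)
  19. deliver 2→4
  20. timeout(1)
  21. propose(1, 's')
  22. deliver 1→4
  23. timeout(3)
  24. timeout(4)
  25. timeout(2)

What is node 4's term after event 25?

e1 timeout(0): 0[cand,t=1,-]
e2 deliver 0→2: 2[foll,t=1,-]
e3 deliver 2→0: ·
e4 deliver 0→1: 1[foll,t=1,-]
e5 deliver 1→0: 0[lead,t=1,-]
e6 propose(0,'s'): 0[lead,t=1,s]
e7 deliver 0→1: 1[foll,t=1,s]
e8 deliver 1→0: ·
e9 deliver 0→4: 4[foll,t=1,-]
e10 deliver 4→0: ·
e11 crash(3): 3[✗foll,t=0,-]
e12 deliver 0→3: ·
e13 recover(3): 3[foll,t=0,-]
e14 propose(0,'x'): 0[lead,t=1,s,x]
e15 deliver 4→2: ·
e16 deliver 4→2: ·
e17 deliver 3→2: ·
e18 timeout(4): 4[cand,t=2,-]
e19 deliver 2→4: ·
e20 timeout(1): 1[cand,t=2,s]
e21 propose(1,'s'): ·
e22 deliver 1→4: ·
e23 timeout(3): 3[cand,t=1,-]
e24 timeout(4): 4[cand,t=3,-]
e25 timeout(2): 2[cand,t=2,-]

3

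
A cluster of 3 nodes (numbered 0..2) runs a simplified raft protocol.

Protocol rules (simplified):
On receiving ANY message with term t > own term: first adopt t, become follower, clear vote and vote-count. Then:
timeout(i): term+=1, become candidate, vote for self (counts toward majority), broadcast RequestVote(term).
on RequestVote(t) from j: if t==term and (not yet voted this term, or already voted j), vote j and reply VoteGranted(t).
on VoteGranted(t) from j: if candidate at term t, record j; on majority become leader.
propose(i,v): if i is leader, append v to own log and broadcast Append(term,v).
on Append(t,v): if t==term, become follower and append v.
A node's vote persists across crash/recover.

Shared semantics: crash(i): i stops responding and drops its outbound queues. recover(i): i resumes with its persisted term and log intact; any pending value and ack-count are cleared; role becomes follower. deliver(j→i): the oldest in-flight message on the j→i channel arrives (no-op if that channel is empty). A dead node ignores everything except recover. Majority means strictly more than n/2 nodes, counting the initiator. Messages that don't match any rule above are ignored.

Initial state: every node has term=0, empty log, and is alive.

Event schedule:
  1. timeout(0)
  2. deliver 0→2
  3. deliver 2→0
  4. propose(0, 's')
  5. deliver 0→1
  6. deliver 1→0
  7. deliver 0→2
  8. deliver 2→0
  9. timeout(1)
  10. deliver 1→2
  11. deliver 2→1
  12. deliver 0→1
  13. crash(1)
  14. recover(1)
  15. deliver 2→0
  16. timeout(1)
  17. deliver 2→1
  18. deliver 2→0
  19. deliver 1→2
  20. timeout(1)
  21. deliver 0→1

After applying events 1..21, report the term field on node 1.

4

after 1 — timeout(0): n0:cand/t1/[-]
after 2 — deliver 0→2: n2:foll/t1/[-]
after 3 — deliver 2→0: n0:lead/t1/[-]
after 4 — propose(0,'s'): n0:lead/t1/[s]
after 5 — deliver 0→1: n1:foll/t1/[-]
after 6 — deliver 1→0: ·
after 7 — deliver 0→2: n2:foll/t1/[s]
after 8 — deliver 2→0: ·
after 9 — timeout(1): n1:cand/t2/[-]
after 10 — deliver 1→2: n2:foll/t2/[s]
after 11 — deliver 2→1: n1:lead/t2/[-]
after 12 — deliver 0→1: ·
after 13 — crash(1): n1:✗lead/t2/[-]
after 14 — recover(1): n1:foll/t2/[-]
after 15 — deliver 2→0: ·
after 16 — timeout(1): n1:cand/t3/[-]
after 17 — deliver 2→1: ·
after 18 — deliver 2→0: ·
after 19 — deliver 1→2: n2:foll/t3/[s]
after 20 — timeout(1): n1:cand/t4/[-]
after 21 — deliver 0→1: ·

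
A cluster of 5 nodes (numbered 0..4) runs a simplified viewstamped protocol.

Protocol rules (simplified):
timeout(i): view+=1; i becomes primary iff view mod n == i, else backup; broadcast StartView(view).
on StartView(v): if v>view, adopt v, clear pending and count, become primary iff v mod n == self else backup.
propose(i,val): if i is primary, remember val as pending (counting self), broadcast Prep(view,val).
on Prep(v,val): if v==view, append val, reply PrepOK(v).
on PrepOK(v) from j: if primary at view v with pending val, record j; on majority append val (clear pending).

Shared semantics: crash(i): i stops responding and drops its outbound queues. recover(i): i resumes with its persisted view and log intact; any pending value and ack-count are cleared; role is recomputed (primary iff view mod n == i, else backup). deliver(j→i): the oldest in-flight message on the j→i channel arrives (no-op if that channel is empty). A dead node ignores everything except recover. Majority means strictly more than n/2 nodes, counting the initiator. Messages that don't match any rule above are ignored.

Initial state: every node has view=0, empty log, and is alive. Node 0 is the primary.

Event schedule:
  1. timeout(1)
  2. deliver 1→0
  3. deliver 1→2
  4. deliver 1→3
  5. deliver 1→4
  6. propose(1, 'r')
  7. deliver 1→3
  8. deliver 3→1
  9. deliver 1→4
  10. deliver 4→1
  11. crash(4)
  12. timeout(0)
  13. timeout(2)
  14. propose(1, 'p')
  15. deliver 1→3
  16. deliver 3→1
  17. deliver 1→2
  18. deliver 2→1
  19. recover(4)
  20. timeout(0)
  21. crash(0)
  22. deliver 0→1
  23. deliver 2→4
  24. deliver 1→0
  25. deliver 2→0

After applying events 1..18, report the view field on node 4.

1

e1 timeout(1): 1[prim,v=1,-]
e2 deliver 1→0: 0[back,v=1,-]
e3 deliver 1→2: 2[back,v=1,-]
e4 deliver 1→3: 3[back,v=1,-]
e5 deliver 1→4: 4[back,v=1,-]
e6 propose(1,'r'): ·
e7 deliver 1→3: 3[back,v=1,r]
e8 deliver 3→1: ·
e9 deliver 1→4: 4[back,v=1,r]
e10 deliver 4→1: 1[prim,v=1,r]
e11 crash(4): 4[✗back,v=1,r]
e12 timeout(0): 0[back,v=2,-]
e13 timeout(2): 2[prim,v=2,-]
e14 propose(1,'p'): ·
e15 deliver 1→3: 3[back,v=1,r,p]
e16 deliver 3→1: ·
e17 deliver 1→2: ·
e18 deliver 2→1: 1[back,v=2,r]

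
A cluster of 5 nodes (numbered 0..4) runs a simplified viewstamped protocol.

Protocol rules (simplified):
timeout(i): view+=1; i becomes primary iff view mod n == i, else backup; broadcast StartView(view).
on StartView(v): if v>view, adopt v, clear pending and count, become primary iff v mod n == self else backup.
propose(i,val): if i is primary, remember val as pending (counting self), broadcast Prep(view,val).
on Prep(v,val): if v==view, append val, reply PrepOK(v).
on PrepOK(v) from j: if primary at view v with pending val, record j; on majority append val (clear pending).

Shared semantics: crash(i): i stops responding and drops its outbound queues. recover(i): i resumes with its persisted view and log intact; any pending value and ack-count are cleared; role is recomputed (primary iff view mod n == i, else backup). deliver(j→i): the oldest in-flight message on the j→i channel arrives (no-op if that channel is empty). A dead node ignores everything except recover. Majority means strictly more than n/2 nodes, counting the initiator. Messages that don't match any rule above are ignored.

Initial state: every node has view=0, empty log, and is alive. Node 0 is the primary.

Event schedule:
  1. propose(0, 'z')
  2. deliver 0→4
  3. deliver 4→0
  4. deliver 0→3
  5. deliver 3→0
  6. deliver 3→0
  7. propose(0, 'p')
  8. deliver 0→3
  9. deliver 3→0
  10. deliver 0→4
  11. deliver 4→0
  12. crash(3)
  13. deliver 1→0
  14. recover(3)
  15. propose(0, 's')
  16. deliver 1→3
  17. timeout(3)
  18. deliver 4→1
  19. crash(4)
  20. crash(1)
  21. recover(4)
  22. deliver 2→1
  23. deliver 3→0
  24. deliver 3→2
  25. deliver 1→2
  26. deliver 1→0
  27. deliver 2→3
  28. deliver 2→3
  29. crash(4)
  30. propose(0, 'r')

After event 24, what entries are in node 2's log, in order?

empty

[1] propose(0,'z') → ∅
[2] deliver 0→4 → N4(back v0 [z])
[3] deliver 4→0 → ∅
[4] deliver 0→3 → N3(back v0 [z])
[5] deliver 3→0 → N0(prim v0 [z])
[6] deliver 3→0 → ∅
[7] propose(0,'p') → ∅
[8] deliver 0→3 → N3(back v0 [z,p])
[9] deliver 3→0 → ∅
[10] deliver 0→4 → N4(back v0 [z,p])
[11] deliver 4→0 → N0(prim v0 [z,p])
[12] crash(3) → N3(✗back v0 [z,p])
[13] deliver 1→0 → ∅
[14] recover(3) → N3(back v0 [z,p])
[15] propose(0,'s') → ∅
[16] deliver 1→3 → ∅
[17] timeout(3) → N3(back v1 [z,p])
[18] deliver 4→1 → ∅
[19] crash(4) → N4(✗back v0 [z,p])
[20] crash(1) → N1(✗back v0 [-])
[21] recover(4) → N4(back v0 [z,p])
[22] deliver 2→1 → ∅
[23] deliver 3→0 → N0(back v1 [z,p])
[24] deliver 3→2 → N2(back v1 [-])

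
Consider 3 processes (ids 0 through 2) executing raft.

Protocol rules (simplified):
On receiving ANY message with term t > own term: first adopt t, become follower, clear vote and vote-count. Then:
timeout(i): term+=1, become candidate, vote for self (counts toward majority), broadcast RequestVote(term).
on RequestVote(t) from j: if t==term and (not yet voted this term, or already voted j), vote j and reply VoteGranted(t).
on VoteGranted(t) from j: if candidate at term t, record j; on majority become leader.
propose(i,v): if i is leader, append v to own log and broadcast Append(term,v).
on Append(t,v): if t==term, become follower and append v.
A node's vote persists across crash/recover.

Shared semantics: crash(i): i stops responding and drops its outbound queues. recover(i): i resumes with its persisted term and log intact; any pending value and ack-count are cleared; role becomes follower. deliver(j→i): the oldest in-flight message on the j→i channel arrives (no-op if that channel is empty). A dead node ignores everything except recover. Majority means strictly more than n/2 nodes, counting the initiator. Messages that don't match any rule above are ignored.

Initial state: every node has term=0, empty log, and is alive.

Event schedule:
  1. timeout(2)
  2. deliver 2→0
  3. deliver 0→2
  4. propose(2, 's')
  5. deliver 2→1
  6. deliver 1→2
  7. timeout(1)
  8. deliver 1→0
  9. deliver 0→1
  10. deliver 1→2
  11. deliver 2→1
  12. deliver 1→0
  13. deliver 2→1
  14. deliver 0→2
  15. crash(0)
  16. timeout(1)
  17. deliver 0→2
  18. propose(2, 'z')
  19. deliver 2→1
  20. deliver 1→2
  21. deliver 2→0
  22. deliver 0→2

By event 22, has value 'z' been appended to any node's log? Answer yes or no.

1. timeout(2):  <2:cand t1 ->
2. deliver 2→0:  <0:foll t1 ->
3. deliver 0→2:  <2:lead t1 ->
4. propose(2,'s'):  <2:lead t1 s>
5. deliver 2→1:  <1:foll t1 ->
6. deliver 1→2:  nop
7. timeout(1):  <1:cand t2 ->
8. deliver 1→0:  <0:foll t2 ->
9. deliver 0→1:  <1:lead t2 ->
10. deliver 1→2:  <2:foll t2 s>
11. deliver 2→1:  nop
12. deliver 1→0:  nop
13. deliver 2→1:  nop
14. deliver 0→2:  nop
15. crash(0):  <0:✗foll t2 ->
16. timeout(1):  <1:cand t3 ->
17. deliver 0→2:  nop
18. propose(2,'z'):  nop
19. deliver 2→1:  nop
20. deliver 1→2:  <2:foll t3 s>
21. deliver 2→0:  nop
22. deliver 0→2:  nop

no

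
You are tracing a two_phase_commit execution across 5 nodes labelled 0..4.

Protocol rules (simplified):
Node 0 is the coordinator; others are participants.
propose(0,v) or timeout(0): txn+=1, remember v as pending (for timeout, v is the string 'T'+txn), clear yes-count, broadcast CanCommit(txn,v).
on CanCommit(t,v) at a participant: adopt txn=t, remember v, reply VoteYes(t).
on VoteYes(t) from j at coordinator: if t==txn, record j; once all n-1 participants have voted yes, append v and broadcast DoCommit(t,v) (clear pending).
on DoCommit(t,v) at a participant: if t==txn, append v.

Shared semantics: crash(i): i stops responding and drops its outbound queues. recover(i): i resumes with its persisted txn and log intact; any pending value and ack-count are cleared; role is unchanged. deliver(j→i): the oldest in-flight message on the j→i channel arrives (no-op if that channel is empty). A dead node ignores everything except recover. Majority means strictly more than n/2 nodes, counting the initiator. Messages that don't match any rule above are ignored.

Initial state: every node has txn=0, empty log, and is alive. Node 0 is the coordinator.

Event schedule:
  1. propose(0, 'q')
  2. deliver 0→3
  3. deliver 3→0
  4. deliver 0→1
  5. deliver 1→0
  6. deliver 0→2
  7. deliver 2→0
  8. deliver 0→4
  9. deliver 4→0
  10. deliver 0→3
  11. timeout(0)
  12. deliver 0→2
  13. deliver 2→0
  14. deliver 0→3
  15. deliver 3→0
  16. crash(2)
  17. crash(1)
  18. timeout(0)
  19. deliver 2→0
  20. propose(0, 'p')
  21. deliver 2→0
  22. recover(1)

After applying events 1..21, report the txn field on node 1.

1

1. propose(0,'q'):  <0:coor t1 ->
2. deliver 0→3:  <3:part t1 ->
3. deliver 3→0:  nop
4. deliver 0→1:  <1:part t1 ->
5. deliver 1→0:  nop
6. deliver 0→2:  <2:part t1 ->
7. deliver 2→0:  nop
8. deliver 0→4:  <4:part t1 ->
9. deliver 4→0:  <0:coor t1 q>
10. deliver 0→3:  <3:part t1 q>
11. timeout(0):  <0:coor t2 q>
12. deliver 0→2:  <2:part t1 q>
13. deliver 2→0:  nop
14. deliver 0→3:  <3:part t2 q>
15. deliver 3→0:  nop
16. crash(2):  <2:✗part t1 q>
17. crash(1):  <1:✗part t1 ->
18. timeout(0):  <0:coor t3 q>
19. deliver 2→0:  nop
20. propose(0,'p'):  <0:coor t4 q>
21. deliver 2→0:  nop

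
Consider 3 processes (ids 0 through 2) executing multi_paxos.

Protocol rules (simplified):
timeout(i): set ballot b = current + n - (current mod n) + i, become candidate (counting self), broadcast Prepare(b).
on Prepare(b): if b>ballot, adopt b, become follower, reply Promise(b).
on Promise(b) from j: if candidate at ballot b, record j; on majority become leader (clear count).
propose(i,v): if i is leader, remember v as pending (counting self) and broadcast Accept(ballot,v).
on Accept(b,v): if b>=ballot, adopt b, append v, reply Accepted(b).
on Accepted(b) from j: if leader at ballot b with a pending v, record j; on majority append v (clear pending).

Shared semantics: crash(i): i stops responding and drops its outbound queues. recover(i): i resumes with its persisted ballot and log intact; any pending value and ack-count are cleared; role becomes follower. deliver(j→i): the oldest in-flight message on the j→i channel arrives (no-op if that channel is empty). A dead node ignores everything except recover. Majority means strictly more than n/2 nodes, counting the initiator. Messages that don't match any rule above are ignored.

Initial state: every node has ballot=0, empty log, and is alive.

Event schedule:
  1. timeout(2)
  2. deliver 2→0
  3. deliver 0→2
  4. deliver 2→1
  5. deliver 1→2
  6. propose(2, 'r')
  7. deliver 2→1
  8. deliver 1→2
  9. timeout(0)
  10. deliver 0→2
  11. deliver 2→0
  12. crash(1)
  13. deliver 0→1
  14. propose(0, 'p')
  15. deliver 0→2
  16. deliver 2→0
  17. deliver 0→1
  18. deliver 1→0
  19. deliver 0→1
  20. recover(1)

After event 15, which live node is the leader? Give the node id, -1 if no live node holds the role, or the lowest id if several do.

-1

[1] timeout(2) → N2(cand b5 [-])
[2] deliver 2→0 → N0(foll b5 [-])
[3] deliver 0→2 → N2(lead b5 [-])
[4] deliver 2→1 → N1(foll b5 [-])
[5] deliver 1→2 → ∅
[6] propose(2,'r') → ∅
[7] deliver 2→1 → N1(foll b5 [r])
[8] deliver 1→2 → N2(lead b5 [r])
[9] timeout(0) → N0(cand b6 [-])
[10] deliver 0→2 → N2(foll b6 [r])
[11] deliver 2→0 → ∅
[12] crash(1) → N1(✗foll b5 [r])
[13] deliver 0→1 → ∅
[14] propose(0,'p') → ∅
[15] deliver 0→2 → ∅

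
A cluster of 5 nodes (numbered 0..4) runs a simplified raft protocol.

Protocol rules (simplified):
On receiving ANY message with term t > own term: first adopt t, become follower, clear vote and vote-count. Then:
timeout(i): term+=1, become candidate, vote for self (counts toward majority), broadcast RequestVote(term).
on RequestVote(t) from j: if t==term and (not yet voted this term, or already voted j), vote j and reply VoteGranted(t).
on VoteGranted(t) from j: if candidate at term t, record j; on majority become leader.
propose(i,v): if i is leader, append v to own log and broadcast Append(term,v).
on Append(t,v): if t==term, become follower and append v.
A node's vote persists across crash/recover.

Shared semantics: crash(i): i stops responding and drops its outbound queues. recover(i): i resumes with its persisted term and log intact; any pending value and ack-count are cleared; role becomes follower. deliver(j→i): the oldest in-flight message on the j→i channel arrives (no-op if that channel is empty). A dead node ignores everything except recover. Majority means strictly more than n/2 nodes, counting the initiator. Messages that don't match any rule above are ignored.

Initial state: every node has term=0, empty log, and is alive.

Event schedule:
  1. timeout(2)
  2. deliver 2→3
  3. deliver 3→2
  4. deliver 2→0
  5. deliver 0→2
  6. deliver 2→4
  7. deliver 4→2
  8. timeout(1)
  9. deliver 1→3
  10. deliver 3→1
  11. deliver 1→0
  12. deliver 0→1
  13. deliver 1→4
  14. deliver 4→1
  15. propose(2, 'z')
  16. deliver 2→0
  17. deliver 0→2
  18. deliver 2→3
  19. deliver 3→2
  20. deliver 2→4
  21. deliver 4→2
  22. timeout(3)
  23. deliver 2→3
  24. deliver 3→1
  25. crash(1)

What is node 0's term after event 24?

[1] timeout(2) → N2(cand t1 [-])
[2] deliver 2→3 → N3(foll t1 [-])
[3] deliver 3→2 → ∅
[4] deliver 2→0 → N0(foll t1 [-])
[5] deliver 0→2 → N2(lead t1 [-])
[6] deliver 2→4 → N4(foll t1 [-])
[7] deliver 4→2 → ∅
[8] timeout(1) → N1(cand t1 [-])
[9] deliver 1→3 → ∅
[10] deliver 3→1 → ∅
[11] deliver 1→0 → ∅
[12] deliver 0→1 → ∅
[13] deliver 1→4 → ∅
[14] deliver 4→1 → ∅
[15] propose(2,'z') → N2(lead t1 [z])
[16] deliver 2→0 → N0(foll t1 [z])
[17] deliver 0→2 → ∅
[18] deliver 2→3 → N3(foll t1 [z])
[19] deliver 3→2 → ∅
[20] deliver 2→4 → N4(foll t1 [z])
[21] deliver 4→2 → ∅
[22] timeout(3) → N3(cand t2 [z])
[23] deliver 2→3 → ∅
[24] deliver 3→1 → N1(foll t2 [-])

1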